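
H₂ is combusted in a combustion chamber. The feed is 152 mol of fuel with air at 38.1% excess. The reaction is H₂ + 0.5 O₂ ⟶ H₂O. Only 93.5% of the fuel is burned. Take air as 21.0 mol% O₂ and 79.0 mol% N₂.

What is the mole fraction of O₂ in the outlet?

0.0584

Stoichiometric O₂ = 0.5 × 152 = 76 mol; O₂ fed = 76 × 1.381 = 105 mol.
N₂ fed = 105 × 79/21 = 394.8 mol.
Fuel reacted = 0.935 × 152 → ξ = 142.1 mol.
Outlet (n = n₀ + ν ξ):
  H₂: 152 − 1(142.1) = 9.88
  O₂: 105 − 0.5(142.1) = 33.9
  N₂: 394.8 (inert)
  H₂O: 0 + 1(142.1) = 142.1
Total out = 580.7 mol; y_O₂ = 33.9 / 580.7 = 0.05837.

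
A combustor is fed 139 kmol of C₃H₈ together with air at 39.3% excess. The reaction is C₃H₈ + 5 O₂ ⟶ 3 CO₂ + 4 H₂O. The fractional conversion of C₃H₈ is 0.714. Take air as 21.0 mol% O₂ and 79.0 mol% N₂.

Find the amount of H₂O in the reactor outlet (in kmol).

397 kmol

Stoichiometric O₂ = 5 × 139 = 695 kmol; O₂ fed = 695 × 1.393 = 968.1 kmol.
N₂ fed = 968.1 × 79/21 = 3642 kmol.
Fuel reacted = 0.714 × 139 → ξ = 99.25 kmol.
Outlet (n = n₀ + ν ξ):
  C₃H₈: 139 − 1(99.25) = 39.75
  O₂: 968.1 − 5(99.25) = 471.9
  N₂: 3642 (inert)
  CO₂: 0 + 3(99.25) = 297.7
  H₂O: 0 + 4(99.25) = 397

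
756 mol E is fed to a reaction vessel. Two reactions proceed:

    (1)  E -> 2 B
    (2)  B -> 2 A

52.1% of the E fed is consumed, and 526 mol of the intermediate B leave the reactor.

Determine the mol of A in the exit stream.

Conversion of E: E consumed = 1ξ₁ = 0.521 × 756 → ξ₁ = 393.9 mol.
B balance: n_B = 0 + 2ξ₁ − 1ξ₂ = 526 → ξ₂ = (2·393.9 − 526)/1 = 261.8 mol.
Outlet amounts (n = n₀ + Σ ν·ξ):
  E: 756 − 1(393.9) = 362.1
  B: 0 + 2(393.9) − 1(261.8) = 526
  A: 0 + 2(261.8) = 523.5

524 mol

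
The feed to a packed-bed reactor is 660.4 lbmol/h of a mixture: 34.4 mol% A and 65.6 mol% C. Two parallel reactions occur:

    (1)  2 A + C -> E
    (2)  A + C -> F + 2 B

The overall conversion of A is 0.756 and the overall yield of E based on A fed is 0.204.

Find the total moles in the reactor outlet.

Yield of E: 1ξ₁ / 227.2 = 0.204 → ξ₁ = 46.34 lbmol/h.
Conversion of A: 2ξ₁ + 1ξ₂ = 0.756 × 227.2 = 171.7 → ξ₂ = 79.06 lbmol/h.
Outlet amounts (n = n₀ + Σ ν·ξ):
  A: 227.2 − 2(46.34) − 1(79.06) = 55.43
  C: 433.2 − 1(46.34) − 1(79.06) = 307.8
  E: 0 + 1(46.34) = 46.34
  F: 0 + 1(79.06) = 79.06
  B: 0 + 2(79.06) = 158.1
Total out = 55.43 + 307.8 + 46.34 + 79.06 + 158.1 = 646.8 lbmol/h.

647 lbmol/h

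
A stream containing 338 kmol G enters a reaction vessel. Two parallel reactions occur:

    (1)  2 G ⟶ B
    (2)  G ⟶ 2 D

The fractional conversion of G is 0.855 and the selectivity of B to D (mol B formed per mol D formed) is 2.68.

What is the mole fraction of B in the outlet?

0.573

Conversion of G: G consumed = 0.855 × 338 = 289 kmol = 2ξ₁ + 1ξ₂.
Selectivity: 1ξ₁ / (2ξ₂) = 2.68 → ξ₁ = 5.36 ξ₂.
Substitute: (2·5.36 + 1) ξ₂ = 289 → ξ₂ = 24.66 kmol, ξ₁ = 132.2 kmol.
Outlet amounts (n = n₀ + Σ ν·ξ):
  G: 338 − 2(132.2) − 1(24.66) = 49.01
  B: 0 + 1(132.2) = 132.2
  D: 0 + 2(24.66) = 49.32
Total out = 230.5 kmol; y_B = 132.2 / 230.5 = 0.5734.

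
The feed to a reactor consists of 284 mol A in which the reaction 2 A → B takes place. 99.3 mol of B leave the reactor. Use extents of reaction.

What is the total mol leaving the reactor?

185 mol

For B: n = n₀ + 1ξ → 99.3 = 0 + 1ξ, giving ξ = 99.3 mol.
Outlet amounts (n = n₀ + ν ξ):
  A: 284 − 2(99.3) = 85.4
  B: 0 + 1(99.3) = 99.3
Total out = 85.4 + 99.3 = 184.7 mol.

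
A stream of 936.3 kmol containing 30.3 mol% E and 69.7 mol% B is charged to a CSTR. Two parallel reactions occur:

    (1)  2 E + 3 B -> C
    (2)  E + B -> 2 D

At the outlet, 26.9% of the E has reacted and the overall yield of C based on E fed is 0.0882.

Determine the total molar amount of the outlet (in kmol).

836 kmol

Yield of C: 1ξ₁ / 283.7 = 0.0882 → ξ₁ = 25.02 kmol.
Conversion of E: 2ξ₁ + 1ξ₂ = 0.269 × 283.7 = 76.32 → ξ₂ = 26.27 kmol.
Outlet amounts (n = n₀ + Σ ν·ξ):
  E: 283.7 − 2(25.02) − 1(26.27) = 207.4
  B: 652.6 − 3(25.02) − 1(26.27) = 551.3
  C: 0 + 1(25.02) = 25.02
  D: 0 + 2(26.27) = 52.54
Total out = 207.4 + 551.3 + 25.02 + 52.54 = 836.2 kmol.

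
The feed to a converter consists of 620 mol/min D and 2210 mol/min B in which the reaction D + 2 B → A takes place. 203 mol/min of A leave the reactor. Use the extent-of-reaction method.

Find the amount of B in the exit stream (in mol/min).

For A: n = n₀ + 1ξ → 203 = 0 + 1ξ, giving ξ = 203 mol/min.
Outlet amounts (n = n₀ + ν ξ):
  D: 620 − 1(203) = 417
  B: 2210 − 2(203) = 1804
  A: 0 + 1(203) = 203

1800 mol/min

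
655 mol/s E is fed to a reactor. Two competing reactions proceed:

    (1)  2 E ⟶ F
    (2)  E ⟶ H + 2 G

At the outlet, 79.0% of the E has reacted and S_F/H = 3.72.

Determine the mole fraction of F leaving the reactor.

0.415

Conversion of E: E consumed = 0.79 × 655 = 517.5 mol/s = 2ξ₁ + 1ξ₂.
Selectivity: 1ξ₁ / (1ξ₂) = 3.72 → ξ₁ = 3.72 ξ₂.
Substitute: (2·3.72 + 1) ξ₂ = 517.5 → ξ₂ = 61.31 mol/s, ξ₁ = 228.1 mol/s.
Outlet amounts (n = n₀ + Σ ν·ξ):
  E: 655 − 2(228.1) − 1(61.31) = 137.6
  F: 0 + 1(228.1) = 228.1
  H: 0 + 1(61.31) = 61.31
  G: 0 + 2(61.31) = 122.6
Total out = 549.5 mol/s; y_F = 228.1 / 549.5 = 0.415.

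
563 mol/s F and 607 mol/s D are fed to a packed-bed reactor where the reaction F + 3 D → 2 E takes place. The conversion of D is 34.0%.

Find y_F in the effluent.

0.479

D reacted = 0.34 × 607 = 206.4 mol/s; ν_D = −3, so ξ = 206.4/3 = 68.79 mol/s.
Outlet amounts (n = n₀ + ν ξ):
  F: 563 − 1(68.79) = 494.2
  D: 607 − 3(68.79) = 400.6
  E: 0 + 2(68.79) = 137.6
Total out = 1032 mol/s; y_F = 494.2 / 1032 = 0.4787.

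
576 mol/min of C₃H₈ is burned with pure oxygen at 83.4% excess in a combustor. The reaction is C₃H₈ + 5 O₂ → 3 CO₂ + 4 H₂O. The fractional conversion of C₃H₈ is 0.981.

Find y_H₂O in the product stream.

0.352

Stoichiometric O₂ = 5 × 576 = 2880 mol/min; O₂ fed = 2880 × 1.834 = 5282 mol/min.
Fuel reacted = 0.981 × 576 → ξ = 565.1 mol/min.
Outlet (n = n₀ + ν ξ):
  C₃H₈: 576 − 1(565.1) = 10.94
  O₂: 5282 − 5(565.1) = 2457
  CO₂: 0 + 3(565.1) = 1695
  H₂O: 0 + 4(565.1) = 2260
Total out = 6423 mol/min; y_H₂O = 2260 / 6423 = 0.3519.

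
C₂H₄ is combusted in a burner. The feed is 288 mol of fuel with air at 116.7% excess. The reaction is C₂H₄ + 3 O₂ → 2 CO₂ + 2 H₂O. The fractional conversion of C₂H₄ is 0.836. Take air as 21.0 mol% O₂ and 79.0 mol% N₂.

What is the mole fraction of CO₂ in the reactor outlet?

Stoichiometric O₂ = 3 × 288 = 864 mol; O₂ fed = 864 × 2.167 = 1872 mol.
N₂ fed = 1872 × 79/21 = 7043 mol.
Fuel reacted = 0.836 × 288 → ξ = 240.8 mol.
Outlet (n = n₀ + ν ξ):
  C₂H₄: 288 − 1(240.8) = 47.23
  O₂: 1872 − 3(240.8) = 1150
  N₂: 7043 (inert)
  CO₂: 0 + 2(240.8) = 481.5
  H₂O: 0 + 2(240.8) = 481.5
Total out = 9204 mol; y_CO₂ = 481.5 / 9204 = 0.05232.

0.0523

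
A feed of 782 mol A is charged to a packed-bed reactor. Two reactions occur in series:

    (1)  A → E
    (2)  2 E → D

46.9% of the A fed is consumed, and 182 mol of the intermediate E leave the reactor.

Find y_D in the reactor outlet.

0.134

Conversion of A: A consumed = 1ξ₁ = 0.469 × 782 → ξ₁ = 366.8 mol.
E balance: n_E = 0 + 1ξ₁ − 2ξ₂ = 182 → ξ₂ = (1·366.8 − 182)/2 = 92.38 mol.
Outlet amounts (n = n₀ + Σ ν·ξ):
  A: 782 − 1(366.8) = 415.2
  E: 0 + 1(366.8) − 2(92.38) = 182
  D: 0 + 1(92.38) = 92.38
Total out = 689.6 mol; y_D = 92.38 / 689.6 = 0.134.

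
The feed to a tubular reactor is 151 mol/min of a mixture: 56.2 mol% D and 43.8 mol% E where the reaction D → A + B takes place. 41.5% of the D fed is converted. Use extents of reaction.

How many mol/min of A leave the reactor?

D reacted = 0.415 × 84.86 = 35.22 mol/min; ν_D = −1, so ξ = 35.22/1 = 35.22 mol/min.
Outlet amounts (n = n₀ + ν ξ):
  D: 84.86 − 1(35.22) = 49.64
  A: 0 + 1(35.22) = 35.22
  B: 0 + 1(35.22) = 35.22
  E: 66.14 (inert)

35.2 mol/min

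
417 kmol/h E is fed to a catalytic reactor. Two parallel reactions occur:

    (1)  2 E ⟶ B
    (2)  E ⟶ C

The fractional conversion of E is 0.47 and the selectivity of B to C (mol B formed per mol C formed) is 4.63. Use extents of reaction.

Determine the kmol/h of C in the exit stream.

19.1 kmol/h

Conversion of E: E consumed = 0.47 × 417 = 196 kmol/h = 2ξ₁ + 1ξ₂.
Selectivity: 1ξ₁ / (1ξ₂) = 4.63 → ξ₁ = 4.63 ξ₂.
Substitute: (2·4.63 + 1) ξ₂ = 196 → ξ₂ = 19.1 kmol/h, ξ₁ = 88.44 kmol/h.
Outlet amounts (n = n₀ + Σ ν·ξ):
  E: 417 − 2(88.44) − 1(19.1) = 221
  B: 0 + 1(88.44) = 88.44
  C: 0 + 1(19.1) = 19.1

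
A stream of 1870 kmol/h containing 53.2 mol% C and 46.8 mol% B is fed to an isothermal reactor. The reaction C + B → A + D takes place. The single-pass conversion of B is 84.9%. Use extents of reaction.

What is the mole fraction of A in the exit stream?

B reacted = 0.849 × 875.2 = 743 kmol/h; ν_B = −1, so ξ = 743/1 = 743 kmol/h.
Outlet amounts (n = n₀ + ν ξ):
  C: 994.8 − 1(743) = 251.8
  B: 875.2 − 1(743) = 132.1
  A: 0 + 1(743) = 743
  D: 0 + 1(743) = 743
Total out = 1870 kmol/h; y_A = 743 / 1870 = 0.3973.

0.397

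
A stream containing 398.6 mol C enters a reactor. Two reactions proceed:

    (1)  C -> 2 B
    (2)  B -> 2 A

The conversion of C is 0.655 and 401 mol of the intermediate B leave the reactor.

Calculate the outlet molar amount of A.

242 mol

Conversion of C: C consumed = 1ξ₁ = 0.655 × 398.6 → ξ₁ = 261.1 mol.
B balance: n_B = 0 + 2ξ₁ − 1ξ₂ = 401 → ξ₂ = (2·261.1 − 401)/1 = 121.2 mol.
Outlet amounts (n = n₀ + Σ ν·ξ):
  C: 398.6 − 1(261.1) = 137.5
  B: 0 + 2(261.1) − 1(121.2) = 401
  A: 0 + 2(121.2) = 242.3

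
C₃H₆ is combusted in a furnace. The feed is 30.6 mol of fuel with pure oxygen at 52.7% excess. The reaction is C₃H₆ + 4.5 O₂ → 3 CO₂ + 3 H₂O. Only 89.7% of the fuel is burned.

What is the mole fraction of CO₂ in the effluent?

0.323

Stoichiometric O₂ = 4.5 × 30.6 = 137.7 mol; O₂ fed = 137.7 × 1.527 = 210.3 mol.
Fuel reacted = 0.897 × 30.6 → ξ = 27.45 mol.
Outlet (n = n₀ + ν ξ):
  C₃H₆: 30.6 − 1(27.45) = 3.152
  O₂: 210.3 − 4.5(27.45) = 86.75
  CO₂: 0 + 3(27.45) = 82.34
  H₂O: 0 + 3(27.45) = 82.34
Total out = 254.6 mol; y_CO₂ = 82.34 / 254.6 = 0.3234.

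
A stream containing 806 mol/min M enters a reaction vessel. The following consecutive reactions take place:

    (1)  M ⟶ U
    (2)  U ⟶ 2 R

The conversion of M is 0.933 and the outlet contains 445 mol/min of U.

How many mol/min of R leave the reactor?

614 mol/min

Conversion of M: M consumed = 1ξ₁ = 0.933 × 806 → ξ₁ = 752 mol/min.
U balance: n_U = 0 + 1ξ₁ − 1ξ₂ = 445 → ξ₂ = (1·752 − 445)/1 = 307 mol/min.
Outlet amounts (n = n₀ + Σ ν·ξ):
  M: 806 − 1(752) = 54
  U: 0 + 1(752) − 1(307) = 445
  R: 0 + 2(307) = 614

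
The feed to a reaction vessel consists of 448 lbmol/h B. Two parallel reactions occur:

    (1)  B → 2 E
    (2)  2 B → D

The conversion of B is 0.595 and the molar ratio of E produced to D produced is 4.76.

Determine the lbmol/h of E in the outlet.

290 lbmol/h

Conversion of B: B consumed = 0.595 × 448 = 266.6 lbmol/h = 1ξ₁ + 2ξ₂.
Selectivity: 2ξ₁ / (1ξ₂) = 4.76 → ξ₁ = 2.38 ξ₂.
Substitute: (1·2.38 + 2) ξ₂ = 266.6 → ξ₂ = 60.86 lbmol/h, ξ₁ = 144.8 lbmol/h.
Outlet amounts (n = n₀ + Σ ν·ξ):
  B: 448 − 1(144.8) − 2(60.86) = 181.4
  E: 0 + 2(144.8) = 289.7
  D: 0 + 1(60.86) = 60.86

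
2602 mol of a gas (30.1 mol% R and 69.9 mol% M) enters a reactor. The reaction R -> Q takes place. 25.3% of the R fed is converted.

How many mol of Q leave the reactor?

198 mol

R reacted = 0.253 × 783.2 = 198.2 mol; ν_R = −1, so ξ = 198.2/1 = 198.2 mol.
Outlet amounts (n = n₀ + ν ξ):
  R: 783.2 − 1(198.2) = 585.1
  Q: 0 + 1(198.2) = 198.2
  M: 1819 (inert)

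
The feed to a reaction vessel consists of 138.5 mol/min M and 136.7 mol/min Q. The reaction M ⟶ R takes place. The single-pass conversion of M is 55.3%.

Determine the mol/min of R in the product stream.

76.6 mol/min

M reacted = 0.553 × 138.5 = 76.59 mol/min; ν_M = −1, so ξ = 76.59/1 = 76.59 mol/min.
Outlet amounts (n = n₀ + ν ξ):
  M: 138.5 − 1(76.59) = 61.91
  R: 0 + 1(76.59) = 76.59
  Q: 136.7 (inert)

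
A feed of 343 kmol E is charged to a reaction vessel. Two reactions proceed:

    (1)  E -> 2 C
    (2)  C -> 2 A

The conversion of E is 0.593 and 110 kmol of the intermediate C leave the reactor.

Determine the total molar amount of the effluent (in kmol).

Conversion of E: E consumed = 1ξ₁ = 0.593 × 343 → ξ₁ = 203.4 kmol.
C balance: n_C = 0 + 2ξ₁ − 1ξ₂ = 110 → ξ₂ = (2·203.4 − 110)/1 = 296.8 kmol.
Outlet amounts (n = n₀ + Σ ν·ξ):
  E: 343 − 1(203.4) = 139.6
  C: 0 + 2(203.4) − 1(296.8) = 110
  A: 0 + 2(296.8) = 593.6
Total out = 139.6 + 110 + 593.6 = 843.2 kmol.

843 kmol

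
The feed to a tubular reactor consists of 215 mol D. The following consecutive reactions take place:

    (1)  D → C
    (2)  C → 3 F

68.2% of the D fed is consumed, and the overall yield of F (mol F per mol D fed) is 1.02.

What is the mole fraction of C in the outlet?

0.204

Conversion of D: D consumed = 1ξ₁ = 0.682 × 215 → ξ₁ = 146.6 mol.
Yield of F: 3ξ₂ / 215 = 1.02 → ξ₂ = 73.1 mol.
Outlet amounts (n = n₀ + Σ ν·ξ):
  D: 215 − 1(146.6) = 68.37
  C: 0 + 1(146.6) − 1(73.1) = 73.53
  F: 0 + 3(73.1) = 219.3
Total out = 361.2 mol; y_C = 73.53 / 361.2 = 0.2036.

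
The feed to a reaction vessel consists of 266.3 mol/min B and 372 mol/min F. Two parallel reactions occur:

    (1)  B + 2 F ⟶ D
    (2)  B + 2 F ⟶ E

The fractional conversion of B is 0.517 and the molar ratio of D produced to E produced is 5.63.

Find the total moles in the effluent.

Conversion of B: B consumed = 0.517 × 266.3 = 137.7 mol/min = 1ξ₁ + 1ξ₂.
Selectivity: 1ξ₁ / (1ξ₂) = 5.63 → ξ₁ = 5.63 ξ₂.
Substitute: (1·5.63 + 1) ξ₂ = 137.7 → ξ₂ = 20.77 mol/min, ξ₁ = 116.9 mol/min.
Outlet amounts (n = n₀ + Σ ν·ξ):
  B: 266.3 − 1(116.9) − 1(20.77) = 128.6
  F: 372 − 2(116.9) − 2(20.77) = 96.65
  D: 0 + 1(116.9) = 116.9
  E: 0 + 1(20.77) = 20.77
Total out = 128.6 + 96.65 + 116.9 + 20.77 = 362.9 mol/min.

363 mol/min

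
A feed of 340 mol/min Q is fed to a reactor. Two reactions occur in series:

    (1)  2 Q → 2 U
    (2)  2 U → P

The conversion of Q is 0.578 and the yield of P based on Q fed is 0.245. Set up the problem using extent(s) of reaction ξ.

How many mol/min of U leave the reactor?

29.9 mol/min

Conversion of Q: Q consumed = 2ξ₁ = 0.578 × 340 → ξ₁ = 98.26 mol/min.
Yield of P: 1ξ₂ / 340 = 0.245 → ξ₂ = 83.3 mol/min.
Outlet amounts (n = n₀ + Σ ν·ξ):
  Q: 340 − 2(98.26) = 143.5
  U: 0 + 2(98.26) − 2(83.3) = 29.92
  P: 0 + 1(83.3) = 83.3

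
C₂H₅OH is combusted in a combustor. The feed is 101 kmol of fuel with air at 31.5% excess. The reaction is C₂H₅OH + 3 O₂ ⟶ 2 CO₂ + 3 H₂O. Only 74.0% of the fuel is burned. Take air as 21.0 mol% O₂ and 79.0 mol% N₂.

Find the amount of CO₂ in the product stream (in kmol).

149 kmol

Stoichiometric O₂ = 3 × 101 = 303 kmol; O₂ fed = 303 × 1.315 = 398.4 kmol.
N₂ fed = 398.4 × 79/21 = 1499 kmol.
Fuel reacted = 0.74 × 101 → ξ = 74.74 kmol.
Outlet (n = n₀ + ν ξ):
  C₂H₅OH: 101 − 1(74.74) = 26.26
  O₂: 398.4 − 3(74.74) = 174.2
  N₂: 1499 (inert)
  CO₂: 0 + 2(74.74) = 149.5
  H₂O: 0 + 3(74.74) = 224.2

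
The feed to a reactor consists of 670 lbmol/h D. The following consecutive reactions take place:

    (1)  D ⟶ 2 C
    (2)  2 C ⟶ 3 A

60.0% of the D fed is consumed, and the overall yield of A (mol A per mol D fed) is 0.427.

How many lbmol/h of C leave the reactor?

Conversion of D: D consumed = 1ξ₁ = 0.6 × 670 → ξ₁ = 402 lbmol/h.
Yield of A: 3ξ₂ / 670 = 0.427 → ξ₂ = 95.36 lbmol/h.
Outlet amounts (n = n₀ + Σ ν·ξ):
  D: 670 − 1(402) = 268
  C: 0 + 2(402) − 2(95.36) = 613.3
  A: 0 + 3(95.36) = 286.1

613 lbmol/h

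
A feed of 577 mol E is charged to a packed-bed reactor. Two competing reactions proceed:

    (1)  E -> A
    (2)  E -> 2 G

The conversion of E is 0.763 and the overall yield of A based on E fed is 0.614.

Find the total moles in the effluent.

663 mol

Yield of A: 1ξ₁ / 577 = 0.614 → ξ₁ = 354.3 mol.
Conversion of E: 1ξ₁ + 1ξ₂ = 0.763 × 577 = 440.3 → ξ₂ = 85.97 mol.
Outlet amounts (n = n₀ + Σ ν·ξ):
  E: 577 − 1(354.3) − 1(85.97) = 136.7
  A: 0 + 1(354.3) = 354.3
  G: 0 + 2(85.97) = 171.9
Total out = 136.7 + 354.3 + 171.9 = 663 mol.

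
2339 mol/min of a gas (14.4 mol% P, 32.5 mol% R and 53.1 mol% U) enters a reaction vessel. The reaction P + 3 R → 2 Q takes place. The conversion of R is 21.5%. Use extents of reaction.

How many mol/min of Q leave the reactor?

R reacted = 0.215 × 760.2 = 163.4 mol/min; ν_R = −3, so ξ = 163.4/3 = 54.48 mol/min.
Outlet amounts (n = n₀ + ν ξ):
  P: 336.8 − 1(54.48) = 282.3
  R: 760.2 − 3(54.48) = 596.7
  Q: 0 + 2(54.48) = 109
  U: 1242 (inert)

109 mol/min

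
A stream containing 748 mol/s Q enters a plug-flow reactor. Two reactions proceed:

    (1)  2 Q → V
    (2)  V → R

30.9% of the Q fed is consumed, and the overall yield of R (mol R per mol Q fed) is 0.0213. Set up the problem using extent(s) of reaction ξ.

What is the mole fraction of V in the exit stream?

0.158

Conversion of Q: Q consumed = 2ξ₁ = 0.309 × 748 → ξ₁ = 115.6 mol/s.
Yield of R: 1ξ₂ / 748 = 0.0213 → ξ₂ = 15.93 mol/s.
Outlet amounts (n = n₀ + Σ ν·ξ):
  Q: 748 − 2(115.6) = 516.9
  V: 0 + 1(115.6) − 1(15.93) = 99.63
  R: 0 + 1(15.93) = 15.93
Total out = 632.4 mol/s; y_V = 99.63 / 632.4 = 0.1575.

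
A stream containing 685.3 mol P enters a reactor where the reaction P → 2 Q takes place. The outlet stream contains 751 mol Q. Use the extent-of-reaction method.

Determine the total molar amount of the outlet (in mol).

1060 mol

For Q: n = n₀ + 2ξ → 751 = 0 + 2ξ, giving ξ = 375.5 mol.
Outlet amounts (n = n₀ + ν ξ):
  P: 685.3 − 1(375.5) = 309.8
  Q: 0 + 2(375.5) = 751
Total out = 309.8 + 751 = 1061 mol.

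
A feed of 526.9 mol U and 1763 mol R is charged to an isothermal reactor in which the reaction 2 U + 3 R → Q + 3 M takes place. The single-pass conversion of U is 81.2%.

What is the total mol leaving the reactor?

U reacted = 0.812 × 526.9 = 427.8 mol; ν_U = −2, so ξ = 427.8/2 = 213.9 mol.
Outlet amounts (n = n₀ + ν ξ):
  U: 526.9 − 2(213.9) = 99.06
  R: 1763 − 3(213.9) = 1121
  Q: 0 + 1(213.9) = 213.9
  M: 0 + 3(213.9) = 641.8
Total out = 99.06 + 1121 + 213.9 + 641.8 = 2076 mol.

2080 mol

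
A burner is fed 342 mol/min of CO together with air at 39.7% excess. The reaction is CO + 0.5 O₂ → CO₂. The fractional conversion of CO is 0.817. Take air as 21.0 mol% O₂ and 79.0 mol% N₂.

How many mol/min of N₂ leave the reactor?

Stoichiometric O₂ = 0.5 × 342 = 171 mol/min; O₂ fed = 171 × 1.397 = 238.9 mol/min.
N₂ fed = 238.9 × 79/21 = 898.7 mol/min.
Fuel reacted = 0.817 × 342 → ξ = 279.4 mol/min.
Outlet (n = n₀ + ν ξ):
  CO: 342 − 1(279.4) = 62.59
  O₂: 238.9 − 0.5(279.4) = 99.18
  N₂: 898.7 (inert)
  CO₂: 0 + 1(279.4) = 279.4

899 mol/min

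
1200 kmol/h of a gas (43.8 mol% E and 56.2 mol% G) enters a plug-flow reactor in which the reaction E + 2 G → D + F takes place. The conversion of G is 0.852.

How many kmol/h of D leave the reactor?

287 kmol/h

G reacted = 0.852 × 674.4 = 574.6 kmol/h; ν_G = −2, so ξ = 574.6/2 = 287.3 kmol/h.
Outlet amounts (n = n₀ + ν ξ):
  E: 525.6 − 1(287.3) = 238.3
  G: 674.4 − 2(287.3) = 99.81
  D: 0 + 1(287.3) = 287.3
  F: 0 + 1(287.3) = 287.3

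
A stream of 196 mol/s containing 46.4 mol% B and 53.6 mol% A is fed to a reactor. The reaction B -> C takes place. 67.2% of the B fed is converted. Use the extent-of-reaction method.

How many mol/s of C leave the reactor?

B reacted = 0.672 × 90.94 = 61.11 mol/s; ν_B = −1, so ξ = 61.11/1 = 61.11 mol/s.
Outlet amounts (n = n₀ + ν ξ):
  B: 90.94 − 1(61.11) = 29.83
  C: 0 + 1(61.11) = 61.11
  A: 105.1 (inert)

61.1 mol/s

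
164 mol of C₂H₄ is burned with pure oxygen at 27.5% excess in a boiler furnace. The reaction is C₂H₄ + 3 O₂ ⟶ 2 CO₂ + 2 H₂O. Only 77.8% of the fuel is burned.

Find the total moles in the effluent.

Stoichiometric O₂ = 3 × 164 = 492 mol; O₂ fed = 492 × 1.275 = 627.3 mol.
Fuel reacted = 0.778 × 164 → ξ = 127.6 mol.
Outlet (n = n₀ + ν ξ):
  C₂H₄: 164 − 1(127.6) = 36.41
  O₂: 627.3 − 3(127.6) = 244.5
  CO₂: 0 + 2(127.6) = 255.2
  H₂O: 0 + 2(127.6) = 255.2
Total out = 36.41 + 244.5 + 255.2 + 255.2 = 791.3 mol.

791 mol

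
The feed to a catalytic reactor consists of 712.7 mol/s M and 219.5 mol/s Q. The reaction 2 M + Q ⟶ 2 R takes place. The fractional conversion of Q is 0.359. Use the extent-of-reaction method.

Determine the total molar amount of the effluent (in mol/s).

853 mol/s

Q reacted = 0.359 × 219.5 = 78.8 mol/s; ν_Q = −1, so ξ = 78.8/1 = 78.8 mol/s.
Outlet amounts (n = n₀ + ν ξ):
  M: 712.7 − 2(78.8) = 555.1
  Q: 219.5 − 1(78.8) = 140.7
  R: 0 + 2(78.8) = 157.6
Total out = 555.1 + 140.7 + 157.6 = 853.4 mol/s.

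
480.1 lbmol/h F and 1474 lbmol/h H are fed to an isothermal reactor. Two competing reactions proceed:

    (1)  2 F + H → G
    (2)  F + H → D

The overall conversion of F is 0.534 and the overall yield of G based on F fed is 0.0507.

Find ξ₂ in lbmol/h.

ξ₂ = 208 lbmol/h

Yield of G: 1ξ₁ / 480.1 = 0.0507 → ξ₁ = 24.34 lbmol/h.
Conversion of F: 2ξ₁ + 1ξ₂ = 0.534 × 480.1 = 256.4 → ξ₂ = 207.7 lbmol/h.
Outlet amounts (n = n₀ + Σ ν·ξ):
  F: 480.1 − 2(24.34) − 1(207.7) = 223.7
  H: 1474 − 1(24.34) − 1(207.7) = 1242
  G: 0 + 1(24.34) = 24.34
  D: 0 + 1(207.7) = 207.7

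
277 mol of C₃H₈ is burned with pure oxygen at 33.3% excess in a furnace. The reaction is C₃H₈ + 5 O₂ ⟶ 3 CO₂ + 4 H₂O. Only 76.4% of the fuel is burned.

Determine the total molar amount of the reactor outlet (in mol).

2330 mol

Stoichiometric O₂ = 5 × 277 = 1385 mol; O₂ fed = 1385 × 1.333 = 1846 mol.
Fuel reacted = 0.764 × 277 → ξ = 211.6 mol.
Outlet (n = n₀ + ν ξ):
  C₃H₈: 277 − 1(211.6) = 65.37
  O₂: 1846 − 5(211.6) = 788.1
  CO₂: 0 + 3(211.6) = 634.9
  H₂O: 0 + 4(211.6) = 846.5
Total out = 65.37 + 788.1 + 634.9 + 846.5 = 2335 mol.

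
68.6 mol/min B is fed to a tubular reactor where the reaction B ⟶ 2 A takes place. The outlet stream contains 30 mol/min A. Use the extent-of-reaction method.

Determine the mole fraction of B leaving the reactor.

For A: n = n₀ + 2ξ → 30 = 0 + 2ξ, giving ξ = 15 mol/min.
Outlet amounts (n = n₀ + ν ξ):
  B: 68.6 − 1(15) = 53.6
  A: 0 + 2(15) = 30
Total out = 83.6 mol/min; y_B = 53.6 / 83.6 = 0.6411.

0.641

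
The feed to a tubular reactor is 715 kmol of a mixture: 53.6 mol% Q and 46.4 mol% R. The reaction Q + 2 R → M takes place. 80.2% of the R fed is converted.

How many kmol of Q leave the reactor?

R reacted = 0.802 × 331.8 = 266.1 kmol; ν_R = −2, so ξ = 266.1/2 = 133 kmol.
Outlet amounts (n = n₀ + ν ξ):
  Q: 383.2 − 1(133) = 250.2
  R: 331.8 − 2(133) = 65.69
  M: 0 + 1(133) = 133

250 kmol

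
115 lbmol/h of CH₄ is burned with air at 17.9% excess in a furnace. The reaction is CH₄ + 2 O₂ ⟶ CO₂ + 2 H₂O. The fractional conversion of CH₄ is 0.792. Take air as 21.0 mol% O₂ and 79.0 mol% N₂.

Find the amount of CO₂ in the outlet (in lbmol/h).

91.1 lbmol/h

Stoichiometric O₂ = 2 × 115 = 230 lbmol/h; O₂ fed = 230 × 1.179 = 271.2 lbmol/h.
N₂ fed = 271.2 × 79/21 = 1020 lbmol/h.
Fuel reacted = 0.792 × 115 → ξ = 91.08 lbmol/h.
Outlet (n = n₀ + ν ξ):
  CH₄: 115 − 1(91.08) = 23.92
  O₂: 271.2 − 2(91.08) = 89.01
  N₂: 1020 (inert)
  CO₂: 0 + 1(91.08) = 91.08
  H₂O: 0 + 2(91.08) = 182.2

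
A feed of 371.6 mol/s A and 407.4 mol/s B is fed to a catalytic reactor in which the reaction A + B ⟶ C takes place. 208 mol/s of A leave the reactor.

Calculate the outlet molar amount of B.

244 mol/s

For A: n = n₀ − 1ξ → 208 = 371.6 − 1ξ, giving ξ = 163.6 mol/s.
Outlet amounts (n = n₀ + ν ξ):
  A: 371.6 − 1(163.6) = 208
  B: 407.4 − 1(163.6) = 243.8
  C: 0 + 1(163.6) = 163.6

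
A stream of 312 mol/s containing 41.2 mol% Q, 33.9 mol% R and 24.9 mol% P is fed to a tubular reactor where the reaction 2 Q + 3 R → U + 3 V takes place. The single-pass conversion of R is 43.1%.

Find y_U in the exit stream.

R reacted = 0.431 × 105.8 = 45.59 mol/s; ν_R = −3, so ξ = 45.59/3 = 15.2 mol/s.
Outlet amounts (n = n₀ + ν ξ):
  Q: 128.5 − 2(15.2) = 98.15
  R: 105.8 − 3(15.2) = 60.18
  U: 0 + 1(15.2) = 15.2
  V: 0 + 3(15.2) = 45.59
  P: 77.69 (inert)
Total out = 296.8 mol/s; y_U = 15.2 / 296.8 = 0.0512.

0.0512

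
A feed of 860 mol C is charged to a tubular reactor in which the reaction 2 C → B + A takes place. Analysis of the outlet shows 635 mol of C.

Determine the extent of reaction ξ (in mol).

ξ = 112 mol

For C: n = n₀ − 2ξ → 635 = 860 − 2ξ, giving ξ = 112.5 mol.
Outlet amounts (n = n₀ + ν ξ):
  C: 860 − 2(112.5) = 635
  B: 0 + 1(112.5) = 112.5
  A: 0 + 1(112.5) = 112.5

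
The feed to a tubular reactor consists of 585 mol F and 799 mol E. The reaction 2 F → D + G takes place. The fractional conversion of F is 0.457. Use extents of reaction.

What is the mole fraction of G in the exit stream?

F reacted = 0.457 × 585 = 267.3 mol; ν_F = −2, so ξ = 267.3/2 = 133.7 mol.
Outlet amounts (n = n₀ + ν ξ):
  F: 585 − 2(133.7) = 317.7
  D: 0 + 1(133.7) = 133.7
  G: 0 + 1(133.7) = 133.7
  E: 799 (inert)
Total out = 1384 mol; y_G = 133.7 / 1384 = 0.09658.

0.0966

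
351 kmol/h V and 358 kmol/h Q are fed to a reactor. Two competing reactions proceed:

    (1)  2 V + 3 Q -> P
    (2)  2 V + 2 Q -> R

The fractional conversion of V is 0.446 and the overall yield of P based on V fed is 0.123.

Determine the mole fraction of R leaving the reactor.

Yield of P: 1ξ₁ / 351 = 0.123 → ξ₁ = 43.17 kmol/h.
Conversion of V: 2ξ₁ + 2ξ₂ = 0.446 × 351 = 156.5 → ξ₂ = 35.1 kmol/h.
Outlet amounts (n = n₀ + Σ ν·ξ):
  V: 351 − 2(43.17) − 2(35.1) = 194.5
  Q: 358 − 3(43.17) − 2(35.1) = 158.3
  P: 0 + 1(43.17) = 43.17
  R: 0 + 1(35.1) = 35.1
Total out = 431 kmol/h; y_R = 35.1 / 431 = 0.08144.

0.0814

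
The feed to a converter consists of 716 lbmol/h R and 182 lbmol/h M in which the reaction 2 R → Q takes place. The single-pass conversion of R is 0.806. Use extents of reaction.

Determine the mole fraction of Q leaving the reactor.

R reacted = 0.806 × 716 = 577.1 lbmol/h; ν_R = −2, so ξ = 577.1/2 = 288.5 lbmol/h.
Outlet amounts (n = n₀ + ν ξ):
  R: 716 − 2(288.5) = 138.9
  Q: 0 + 1(288.5) = 288.5
  M: 182 (inert)
Total out = 609.5 lbmol/h; y_Q = 288.5 / 609.5 = 0.4735.

0.473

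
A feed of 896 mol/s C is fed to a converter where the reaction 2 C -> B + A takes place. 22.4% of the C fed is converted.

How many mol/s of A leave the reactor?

100 mol/s

C reacted = 0.224 × 896 = 200.7 mol/s; ν_C = −2, so ξ = 200.7/2 = 100.4 mol/s.
Outlet amounts (n = n₀ + ν ξ):
  C: 896 − 2(100.4) = 695.3
  B: 0 + 1(100.4) = 100.4
  A: 0 + 1(100.4) = 100.4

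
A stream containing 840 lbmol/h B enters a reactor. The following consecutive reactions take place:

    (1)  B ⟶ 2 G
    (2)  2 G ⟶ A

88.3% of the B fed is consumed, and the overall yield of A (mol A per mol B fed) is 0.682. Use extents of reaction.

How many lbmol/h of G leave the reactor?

338 lbmol/h

Conversion of B: B consumed = 1ξ₁ = 0.883 × 840 → ξ₁ = 741.7 lbmol/h.
Yield of A: 1ξ₂ / 840 = 0.682 → ξ₂ = 572.9 lbmol/h.
Outlet amounts (n = n₀ + Σ ν·ξ):
  B: 840 − 1(741.7) = 98.28
  G: 0 + 2(741.7) − 2(572.9) = 337.7
  A: 0 + 1(572.9) = 572.9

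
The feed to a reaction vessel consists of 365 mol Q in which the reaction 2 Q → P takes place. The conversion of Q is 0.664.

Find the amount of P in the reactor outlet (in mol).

121 mol

Q reacted = 0.664 × 365 = 242.4 mol; ν_Q = −2, so ξ = 242.4/2 = 121.2 mol.
Outlet amounts (n = n₀ + ν ξ):
  Q: 365 − 2(121.2) = 122.6
  P: 0 + 1(121.2) = 121.2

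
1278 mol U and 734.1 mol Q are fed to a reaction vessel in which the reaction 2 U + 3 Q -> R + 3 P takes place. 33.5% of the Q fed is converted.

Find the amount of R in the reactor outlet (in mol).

Q reacted = 0.335 × 734.1 = 245.9 mol; ν_Q = −3, so ξ = 245.9/3 = 81.97 mol.
Outlet amounts (n = n₀ + ν ξ):
  U: 1278 − 2(81.97) = 1114
  Q: 734.1 − 3(81.97) = 488.2
  R: 0 + 1(81.97) = 81.97
  P: 0 + 3(81.97) = 245.9

82 mol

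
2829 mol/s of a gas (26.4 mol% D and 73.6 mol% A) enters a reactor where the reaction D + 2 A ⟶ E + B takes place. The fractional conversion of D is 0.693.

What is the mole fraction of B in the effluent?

0.224

D reacted = 0.693 × 746.9 = 517.6 mol/s; ν_D = −1, so ξ = 517.6/1 = 517.6 mol/s.
Outlet amounts (n = n₀ + ν ξ):
  D: 746.9 − 1(517.6) = 229.3
  A: 2082 − 2(517.6) = 1047
  E: 0 + 1(517.6) = 517.6
  B: 0 + 1(517.6) = 517.6
Total out = 2311 mol/s; y_B = 517.6 / 2311 = 0.2239.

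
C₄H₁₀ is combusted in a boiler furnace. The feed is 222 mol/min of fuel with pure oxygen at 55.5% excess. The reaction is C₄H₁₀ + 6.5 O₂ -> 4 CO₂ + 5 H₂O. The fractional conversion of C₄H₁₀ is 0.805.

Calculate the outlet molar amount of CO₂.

Stoichiometric O₂ = 6.5 × 222 = 1443 mol/min; O₂ fed = 1443 × 1.555 = 2244 mol/min.
Fuel reacted = 0.805 × 222 → ξ = 178.7 mol/min.
Outlet (n = n₀ + ν ξ):
  C₄H₁₀: 222 − 1(178.7) = 43.29
  O₂: 2244 − 6.5(178.7) = 1082
  CO₂: 0 + 4(178.7) = 714.8
  H₂O: 0 + 5(178.7) = 893.6

715 mol/min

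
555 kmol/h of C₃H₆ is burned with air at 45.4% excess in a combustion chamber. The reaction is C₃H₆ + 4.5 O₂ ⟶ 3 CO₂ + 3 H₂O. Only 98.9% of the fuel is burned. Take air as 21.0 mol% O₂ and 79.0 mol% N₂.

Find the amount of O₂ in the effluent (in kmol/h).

1160 kmol/h

Stoichiometric O₂ = 4.5 × 555 = 2498 kmol/h; O₂ fed = 2498 × 1.454 = 3631 kmol/h.
N₂ fed = 3631 × 79/21 = 13660 kmol/h.
Fuel reacted = 0.989 × 555 → ξ = 548.9 kmol/h.
Outlet (n = n₀ + ν ξ):
  C₃H₆: 555 − 1(548.9) = 6.105
  O₂: 3631 − 4.5(548.9) = 1161
  N₂: 13660 (inert)
  CO₂: 0 + 3(548.9) = 1647
  H₂O: 0 + 3(548.9) = 1647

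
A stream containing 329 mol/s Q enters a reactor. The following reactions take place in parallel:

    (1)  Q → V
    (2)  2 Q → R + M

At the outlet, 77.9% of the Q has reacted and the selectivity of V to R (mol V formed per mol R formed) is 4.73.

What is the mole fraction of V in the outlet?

Conversion of Q: Q consumed = 0.779 × 329 = 256.3 mol/s = 1ξ₁ + 2ξ₂.
Selectivity: 1ξ₁ / (1ξ₂) = 4.73 → ξ₁ = 4.73 ξ₂.
Substitute: (1·4.73 + 2) ξ₂ = 256.3 → ξ₂ = 38.08 mol/s, ξ₁ = 180.1 mol/s.
Outlet amounts (n = n₀ + Σ ν·ξ):
  Q: 329 − 1(180.1) − 2(38.08) = 72.71
  V: 0 + 1(180.1) = 180.1
  R: 0 + 1(38.08) = 38.08
  M: 0 + 1(38.08) = 38.08
Total out = 329 mol/s; y_V = 180.1 / 329 = 0.5475.

0.547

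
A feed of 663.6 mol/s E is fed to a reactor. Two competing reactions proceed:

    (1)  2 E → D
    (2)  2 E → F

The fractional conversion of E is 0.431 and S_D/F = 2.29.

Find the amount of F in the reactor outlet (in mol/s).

43.5 mol/s

Conversion of E: E consumed = 0.431 × 663.6 = 286 mol/s = 2ξ₁ + 2ξ₂.
Selectivity: 1ξ₁ / (1ξ₂) = 2.29 → ξ₁ = 2.29 ξ₂.
Substitute: (2·2.29 + 2) ξ₂ = 286 → ξ₂ = 43.47 mol/s, ξ₁ = 99.54 mol/s.
Outlet amounts (n = n₀ + Σ ν·ξ):
  E: 663.6 − 2(99.54) − 2(43.47) = 377.6
  D: 0 + 1(99.54) = 99.54
  F: 0 + 1(43.47) = 43.47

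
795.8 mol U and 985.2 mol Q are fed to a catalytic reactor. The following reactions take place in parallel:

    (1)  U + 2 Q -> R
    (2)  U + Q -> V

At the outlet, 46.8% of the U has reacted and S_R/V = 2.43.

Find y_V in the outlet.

Conversion of U: U consumed = 0.468 × 795.8 = 372.4 mol = 1ξ₁ + 1ξ₂.
Selectivity: 1ξ₁ / (1ξ₂) = 2.43 → ξ₁ = 2.43 ξ₂.
Substitute: (1·2.43 + 1) ξ₂ = 372.4 → ξ₂ = 108.6 mol, ξ₁ = 263.9 mol.
Outlet amounts (n = n₀ + Σ ν·ξ):
  U: 795.8 − 1(263.9) − 1(108.6) = 423.4
  Q: 985.2 − 2(263.9) − 1(108.6) = 348.9
  R: 0 + 1(263.9) = 263.9
  V: 0 + 1(108.6) = 108.6
Total out = 1145 mol; y_V = 108.6 / 1145 = 0.09485.

0.0949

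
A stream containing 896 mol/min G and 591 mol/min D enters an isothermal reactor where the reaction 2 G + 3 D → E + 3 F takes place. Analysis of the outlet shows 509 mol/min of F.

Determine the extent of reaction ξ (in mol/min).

For F: n = n₀ + 3ξ → 509 = 0 + 3ξ, giving ξ = 169.7 mol/min.
Outlet amounts (n = n₀ + ν ξ):
  G: 896 − 2(169.7) = 556.7
  D: 591 − 3(169.7) = 82
  E: 0 + 1(169.7) = 169.7
  F: 0 + 3(169.7) = 509

ξ = 170 mol/min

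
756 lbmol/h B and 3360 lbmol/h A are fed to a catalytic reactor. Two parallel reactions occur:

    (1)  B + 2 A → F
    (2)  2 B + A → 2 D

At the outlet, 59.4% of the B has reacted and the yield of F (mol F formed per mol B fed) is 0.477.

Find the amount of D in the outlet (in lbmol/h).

Yield of F: 1ξ₁ / 756 = 0.477 → ξ₁ = 360.6 lbmol/h.
Conversion of B: 1ξ₁ + 2ξ₂ = 0.594 × 756 = 449.1 → ξ₂ = 44.23 lbmol/h.
Outlet amounts (n = n₀ + Σ ν·ξ):
  B: 756 − 1(360.6) − 2(44.23) = 306.9
  A: 3360 − 2(360.6) − 1(44.23) = 2595
  F: 0 + 1(360.6) = 360.6
  D: 0 + 2(44.23) = 88.45

88.5 lbmol/h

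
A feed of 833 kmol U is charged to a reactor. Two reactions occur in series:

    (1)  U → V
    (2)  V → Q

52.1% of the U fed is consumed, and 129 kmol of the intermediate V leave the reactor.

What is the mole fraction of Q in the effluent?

0.366

Conversion of U: U consumed = 1ξ₁ = 0.521 × 833 → ξ₁ = 434 kmol.
V balance: n_V = 0 + 1ξ₁ − 1ξ₂ = 129 → ξ₂ = (1·434 − 129)/1 = 305 kmol.
Outlet amounts (n = n₀ + Σ ν·ξ):
  U: 833 − 1(434) = 399
  V: 0 + 1(434) − 1(305) = 129
  Q: 0 + 1(305) = 305
Total out = 833 kmol; y_Q = 305 / 833 = 0.3661.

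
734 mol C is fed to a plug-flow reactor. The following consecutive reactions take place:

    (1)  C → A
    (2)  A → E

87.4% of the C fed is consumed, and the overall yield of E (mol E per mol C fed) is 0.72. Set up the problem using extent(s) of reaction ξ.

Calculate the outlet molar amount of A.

Conversion of C: C consumed = 1ξ₁ = 0.874 × 734 → ξ₁ = 641.5 mol.
Yield of E: 1ξ₂ / 734 = 0.72 → ξ₂ = 528.5 mol.
Outlet amounts (n = n₀ + Σ ν·ξ):
  C: 734 − 1(641.5) = 92.48
  A: 0 + 1(641.5) − 1(528.5) = 113
  E: 0 + 1(528.5) = 528.5

113 mol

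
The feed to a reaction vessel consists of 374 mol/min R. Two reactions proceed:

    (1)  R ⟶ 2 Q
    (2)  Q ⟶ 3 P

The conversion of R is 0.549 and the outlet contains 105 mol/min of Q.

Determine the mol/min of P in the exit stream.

917 mol/min

Conversion of R: R consumed = 1ξ₁ = 0.549 × 374 → ξ₁ = 205.3 mol/min.
Q balance: n_Q = 0 + 2ξ₁ − 1ξ₂ = 105 → ξ₂ = (2·205.3 − 105)/1 = 305.7 mol/min.
Outlet amounts (n = n₀ + Σ ν·ξ):
  R: 374 − 1(205.3) = 168.7
  Q: 0 + 2(205.3) − 1(305.7) = 105
  P: 0 + 3(305.7) = 917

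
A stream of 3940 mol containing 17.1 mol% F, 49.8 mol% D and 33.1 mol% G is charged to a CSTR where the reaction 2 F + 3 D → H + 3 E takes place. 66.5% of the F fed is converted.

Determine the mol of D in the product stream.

1290 mol

F reacted = 0.665 × 673.7 = 448 mol; ν_F = −2, so ξ = 448/2 = 224 mol.
Outlet amounts (n = n₀ + ν ξ):
  F: 673.7 − 2(224) = 225.7
  D: 1962 − 3(224) = 1290
  H: 0 + 1(224) = 224
  E: 0 + 3(224) = 672.1
  G: 1304 (inert)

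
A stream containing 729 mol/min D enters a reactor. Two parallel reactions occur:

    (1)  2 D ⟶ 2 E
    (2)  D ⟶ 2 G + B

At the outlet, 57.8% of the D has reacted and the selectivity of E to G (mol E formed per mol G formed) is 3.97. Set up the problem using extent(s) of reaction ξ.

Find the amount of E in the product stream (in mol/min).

374 mol/min

Conversion of D: D consumed = 0.578 × 729 = 421.4 mol/min = 2ξ₁ + 1ξ₂.
Selectivity: 2ξ₁ / (2ξ₂) = 3.97 → ξ₁ = 3.97 ξ₂.
Substitute: (2·3.97 + 1) ξ₂ = 421.4 → ξ₂ = 47.13 mol/min, ξ₁ = 187.1 mol/min.
Outlet amounts (n = n₀ + Σ ν·ξ):
  D: 729 − 2(187.1) − 1(47.13) = 307.6
  E: 0 + 2(187.1) = 374.2
  G: 0 + 2(47.13) = 94.26
  B: 0 + 1(47.13) = 47.13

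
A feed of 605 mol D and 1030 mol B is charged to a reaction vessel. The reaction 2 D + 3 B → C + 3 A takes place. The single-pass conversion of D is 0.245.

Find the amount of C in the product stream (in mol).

D reacted = 0.245 × 605 = 148.2 mol; ν_D = −2, so ξ = 148.2/2 = 74.11 mol.
Outlet amounts (n = n₀ + ν ξ):
  D: 605 − 2(74.11) = 456.8
  B: 1030 − 3(74.11) = 807.7
  C: 0 + 1(74.11) = 74.11
  A: 0 + 3(74.11) = 222.3

74.1 mol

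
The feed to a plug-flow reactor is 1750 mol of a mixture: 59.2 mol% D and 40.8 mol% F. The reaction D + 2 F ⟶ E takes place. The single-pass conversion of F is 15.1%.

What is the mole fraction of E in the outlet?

0.0328

F reacted = 0.151 × 714 = 107.8 mol; ν_F = −2, so ξ = 107.8/2 = 53.91 mol.
Outlet amounts (n = n₀ + ν ξ):
  D: 1036 − 1(53.91) = 982.1
  F: 714 − 2(53.91) = 606.2
  E: 0 + 1(53.91) = 53.91
Total out = 1642 mol; y_E = 53.91 / 1642 = 0.03283.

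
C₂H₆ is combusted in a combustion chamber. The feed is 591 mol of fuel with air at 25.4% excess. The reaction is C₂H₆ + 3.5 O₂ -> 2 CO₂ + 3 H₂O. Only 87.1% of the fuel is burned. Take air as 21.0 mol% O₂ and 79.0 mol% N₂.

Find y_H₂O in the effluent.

0.117

Stoichiometric O₂ = 3.5 × 591 = 2068 mol; O₂ fed = 2068 × 1.254 = 2594 mol.
N₂ fed = 2594 × 79/21 = 9758 mol.
Fuel reacted = 0.871 × 591 → ξ = 514.8 mol.
Outlet (n = n₀ + ν ξ):
  C₂H₆: 591 − 1(514.8) = 76.24
  O₂: 2594 − 3.5(514.8) = 792.2
  N₂: 9758 (inert)
  CO₂: 0 + 2(514.8) = 1030
  H₂O: 0 + 3(514.8) = 1544
Total out = 13200 mol; y_H₂O = 1544 / 13200 = 0.117.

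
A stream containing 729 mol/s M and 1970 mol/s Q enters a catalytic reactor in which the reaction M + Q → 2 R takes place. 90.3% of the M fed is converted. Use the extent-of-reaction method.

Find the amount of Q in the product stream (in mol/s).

1310 mol/s

M reacted = 0.903 × 729 = 658.3 mol/s; ν_M = −1, so ξ = 658.3/1 = 658.3 mol/s.
Outlet amounts (n = n₀ + ν ξ):
  M: 729 − 1(658.3) = 70.71
  Q: 1970 − 1(658.3) = 1312
  R: 0 + 2(658.3) = 1317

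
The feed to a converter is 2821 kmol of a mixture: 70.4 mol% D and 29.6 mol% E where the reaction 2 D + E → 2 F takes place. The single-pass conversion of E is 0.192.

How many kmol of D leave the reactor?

E reacted = 0.192 × 835 = 160.3 kmol; ν_E = −1, so ξ = 160.3/1 = 160.3 kmol.
Outlet amounts (n = n₀ + ν ξ):
  D: 1986 − 2(160.3) = 1665
  E: 835 − 1(160.3) = 674.7
  F: 0 + 2(160.3) = 320.6

1670 kmol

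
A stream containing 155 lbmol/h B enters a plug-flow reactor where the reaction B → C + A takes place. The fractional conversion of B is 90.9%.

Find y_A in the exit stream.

B reacted = 0.909 × 155 = 140.9 lbmol/h; ν_B = −1, so ξ = 140.9/1 = 140.9 lbmol/h.
Outlet amounts (n = n₀ + ν ξ):
  B: 155 − 1(140.9) = 14.1
  C: 0 + 1(140.9) = 140.9
  A: 0 + 1(140.9) = 140.9
Total out = 295.9 lbmol/h; y_A = 140.9 / 295.9 = 0.4762.

0.476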